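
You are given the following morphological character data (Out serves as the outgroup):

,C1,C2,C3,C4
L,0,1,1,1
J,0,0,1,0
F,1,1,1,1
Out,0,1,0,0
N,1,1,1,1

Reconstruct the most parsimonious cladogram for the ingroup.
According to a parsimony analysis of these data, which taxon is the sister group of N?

Character polarity is set by the outgroup: the derived state is whichever differs from the outgroup's state, so for C2 the derived state is '0', and for the remaining characters it is '1'.
C1 (derived state '1') is shared by F and N — a synapomorphy uniting that clade.
C2 (derived state '0') is unique to J (autapomorphy; uninformative for grouping).
All ingroup taxa share the derived state '1' for C3; it defines the ingroup but does not resolve relationships within it.
C4 (derived state '1') is shared by F, L, and N — a synapomorphy uniting that clade.
Most parsimonious ingroup topology: ((L,(F,N)),J).
N and F form a cherry on this tree, so they are sister taxa.

F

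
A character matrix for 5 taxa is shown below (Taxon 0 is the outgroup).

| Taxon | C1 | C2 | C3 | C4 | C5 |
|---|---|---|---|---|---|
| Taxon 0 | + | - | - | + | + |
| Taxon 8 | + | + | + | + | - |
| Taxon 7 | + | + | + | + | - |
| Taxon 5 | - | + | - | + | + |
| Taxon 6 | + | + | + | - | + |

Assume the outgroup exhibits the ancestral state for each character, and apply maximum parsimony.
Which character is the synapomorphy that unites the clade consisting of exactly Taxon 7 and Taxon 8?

Character polarity is set by the outgroup: the derived state is whichever differs from the outgroup's state, so for C1, C4, C5 the derived state is '-', and for the remaining characters it is '+'.
C1 (derived state '-') is unique to Taxon 5 (autapomorphy; uninformative for grouping).
C2 (derived state '+') is shared by all ingroup taxa — unites the whole ingroup.
C3 (derived state '+') is shared by Taxon 6, Taxon 7, and Taxon 8 — a synapomorphy uniting that clade.
C4 (derived state '-') is unique to Taxon 6 (autapomorphy; uninformative for grouping).
C5: derived state '-' in Taxon 7 and Taxon 8 only — synapomorphy for {Taxon 7, Taxon 8}.
Most parsimonious ingroup topology: (((Taxon 8,Taxon 7),Taxon 6),Taxon 5).
The clade {Taxon 7, Taxon 8} is supported by C5: its derived state '-' occurs in exactly those taxa and in no other taxon (including the outgroup).

C5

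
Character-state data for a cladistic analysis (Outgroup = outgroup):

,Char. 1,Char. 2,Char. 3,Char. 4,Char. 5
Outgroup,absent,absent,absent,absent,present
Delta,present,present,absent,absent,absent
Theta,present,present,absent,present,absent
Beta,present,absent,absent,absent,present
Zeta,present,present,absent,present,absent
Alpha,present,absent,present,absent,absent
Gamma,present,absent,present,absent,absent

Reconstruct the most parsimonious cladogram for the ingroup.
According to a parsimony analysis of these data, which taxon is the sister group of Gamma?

Character polarity is set by the outgroup: the derived state is whichever differs from the outgroup's state, so for Char. 5 the derived state is 'absent', and for the remaining characters it is 'present'.
Char. 1 (derived state 'present') is shared by all ingroup taxa — unites the whole ingroup.
Char. 2 (derived state 'present') is shared by Delta, Theta, and Zeta — a synapomorphy uniting that clade.
Char. 3: derived state 'present' in Alpha and Gamma only — synapomorphy for {Alpha, Gamma}.
Char. 4 (derived state 'present') is shared by Theta and Zeta — a synapomorphy uniting that clade.
Char. 5: derived state 'absent' in Alpha, Delta, Gamma, Theta, and Zeta only — synapomorphy for {Alpha, Delta, Gamma, Theta, Zeta}.
Most parsimonious ingroup topology: (((Delta,(Theta,Zeta)),(Alpha,Gamma)),Beta).
Gamma and Alpha form a cherry on this tree, so they are sister taxa.

Alpha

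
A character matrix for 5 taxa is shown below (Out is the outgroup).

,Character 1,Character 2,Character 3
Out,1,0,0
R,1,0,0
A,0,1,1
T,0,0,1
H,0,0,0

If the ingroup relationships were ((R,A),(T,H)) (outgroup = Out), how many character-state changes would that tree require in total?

Map each character onto ((R,A),(T,H)) (rooted by Out) and count the minimum state changes it requires (Fitch parsimony):
Character 1: 2; Character 2: 1; Character 3: 2.
Total tree length = 5.

5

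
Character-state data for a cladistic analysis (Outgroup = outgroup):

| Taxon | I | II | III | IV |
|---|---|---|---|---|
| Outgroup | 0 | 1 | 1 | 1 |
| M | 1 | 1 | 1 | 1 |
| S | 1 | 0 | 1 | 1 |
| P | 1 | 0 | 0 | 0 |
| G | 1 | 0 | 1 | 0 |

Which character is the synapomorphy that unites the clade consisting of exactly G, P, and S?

Character polarity is set by the outgroup: the derived state is whichever differs from the outgroup's state, so for II, III, IV the derived state is '0', and for the remaining characters it is '1'.
All ingroup taxa share the derived state '1' for I; it defines the ingroup but does not resolve relationships within it.
II: derived state '0' in G, P, and S only — synapomorphy for {G, P, S}.
III: derived state '0' in P only — an autapomorphy, so it tells us nothing about relationships among taxa.
Only G and P show the derived state '0' for IV, supporting them as a clade.
Most parsimonious ingroup topology: (M,(S,(P,G))).
The clade {G, P, S} is supported by II: its derived state '0' occurs in exactly those taxa and in no other taxon (including the outgroup).

II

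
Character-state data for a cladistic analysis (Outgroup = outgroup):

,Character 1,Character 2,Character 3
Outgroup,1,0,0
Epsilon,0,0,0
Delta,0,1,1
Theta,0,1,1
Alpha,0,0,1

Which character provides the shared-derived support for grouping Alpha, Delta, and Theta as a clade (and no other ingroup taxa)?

Character polarity is set by the outgroup: the derived state is whichever differs from the outgroup's state, so for Character 1 the derived state is '0', and for the remaining characters it is '1'.
All ingroup taxa share the derived state '0' for Character 1; it defines the ingroup but does not resolve relationships within it.
Character 2 (derived state '1') is shared by Delta and Theta — a synapomorphy uniting that clade.
Only Alpha, Delta, and Theta show the derived state '1' for Character 3, supporting them as a clade.
Most parsimonious ingroup topology: (Epsilon,((Delta,Theta),Alpha)).
The clade {Alpha, Delta, Theta} is supported by Character 3: its derived state '1' occurs in exactly those taxa and in no other taxon (including the outgroup).

Character 3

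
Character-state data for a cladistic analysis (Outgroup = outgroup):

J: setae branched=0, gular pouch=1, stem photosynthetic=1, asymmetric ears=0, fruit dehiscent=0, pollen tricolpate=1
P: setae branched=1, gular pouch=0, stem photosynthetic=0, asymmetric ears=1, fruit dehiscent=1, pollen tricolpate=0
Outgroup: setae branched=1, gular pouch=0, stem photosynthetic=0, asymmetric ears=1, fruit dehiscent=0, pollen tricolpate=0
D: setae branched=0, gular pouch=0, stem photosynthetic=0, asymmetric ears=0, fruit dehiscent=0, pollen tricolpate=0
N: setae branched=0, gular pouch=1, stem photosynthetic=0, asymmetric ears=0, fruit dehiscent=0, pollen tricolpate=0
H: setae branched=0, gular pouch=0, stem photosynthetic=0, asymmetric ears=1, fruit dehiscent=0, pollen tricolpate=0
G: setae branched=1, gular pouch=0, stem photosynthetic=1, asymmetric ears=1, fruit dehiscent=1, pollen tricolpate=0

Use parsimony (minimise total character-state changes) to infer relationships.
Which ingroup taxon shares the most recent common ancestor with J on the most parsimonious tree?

Character polarity is set by the outgroup: the derived state is whichever differs from the outgroup's state, so for setae branched, asymmetric ears the derived state is '0', and for the remaining characters it is '1'.
Only D, H, J, and N show the derived state '0' for setae branched, supporting them as a clade.
Only J and N show the derived state '1' for gular pouch, supporting them as a clade.
stem photosynthetic (state '1') occurs in G and J but conflicts with the nesting implied by the other characters — most parsimoniously interpreted as homoplasy.
asymmetric ears (derived state '0') is shared by D, J, and N — a synapomorphy uniting that clade.
fruit dehiscent: derived state '1' in G and P only — synapomorphy for {G, P}.
pollen tricolpate: derived state '1' in J only — an autapomorphy, so it tells us nothing about relationships among taxa.
Most parsimonious ingroup topology: ((G,P),((D,(J,N)),H)).
J and N form a cherry on this tree, so they are sister taxa.

N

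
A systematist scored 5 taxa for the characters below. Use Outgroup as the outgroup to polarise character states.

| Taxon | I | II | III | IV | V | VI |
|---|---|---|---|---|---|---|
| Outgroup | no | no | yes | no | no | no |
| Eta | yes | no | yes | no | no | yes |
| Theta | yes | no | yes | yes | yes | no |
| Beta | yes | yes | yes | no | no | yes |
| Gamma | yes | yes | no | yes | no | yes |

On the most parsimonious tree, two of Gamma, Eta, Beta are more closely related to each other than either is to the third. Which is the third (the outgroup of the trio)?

Eta

Character polarity is set by the outgroup: the derived state is whichever differs from the outgroup's state, so for III the derived state is 'no', and for the remaining characters it is 'yes'.
I (derived state 'yes') is shared by all ingroup taxa — unites the whole ingroup.
II (derived state 'yes') is shared by Beta and Gamma — a synapomorphy uniting that clade.
III (derived state 'no') is unique to Gamma (autapomorphy; uninformative for grouping).
IV (state 'yes') occurs in Gamma and Theta but conflicts with the nesting implied by the other characters — most parsimoniously interpreted as homoplasy.
V: derived state 'yes' in Theta only — an autapomorphy, so it tells us nothing about relationships among taxa.
Only Beta, Eta, and Gamma show the derived state 'yes' for VI, supporting them as a clade.
Most parsimonious ingroup topology: ((Eta,(Beta,Gamma)),Theta).
Gamma and Beta share a more recent common ancestor with each other than either does with Eta, so Eta is the least closely related of the three.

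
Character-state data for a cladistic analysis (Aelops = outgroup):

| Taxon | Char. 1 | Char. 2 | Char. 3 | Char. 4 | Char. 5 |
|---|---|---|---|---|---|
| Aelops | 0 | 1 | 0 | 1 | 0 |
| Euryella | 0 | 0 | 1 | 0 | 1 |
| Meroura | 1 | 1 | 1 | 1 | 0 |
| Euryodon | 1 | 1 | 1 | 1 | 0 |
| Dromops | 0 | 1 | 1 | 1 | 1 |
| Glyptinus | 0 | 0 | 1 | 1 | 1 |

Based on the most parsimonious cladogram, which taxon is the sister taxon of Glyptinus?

Character polarity is set by the outgroup: the derived state is whichever differs from the outgroup's state, so for Char. 2, Char. 4 the derived state is '0', and for the remaining characters it is '1'.
Only Euryodon and Meroura show the derived state '1' for Char. 1, supporting them as a clade.
Char. 2: derived state '0' in Euryella and Glyptinus only — synapomorphy for {Euryella, Glyptinus}.
Char. 3 (derived state '1') is shared by all ingroup taxa — unites the whole ingroup.
Char. 4: derived state '0' in Euryella only — an autapomorphy, so it tells us nothing about relationships among taxa.
Char. 5: derived state '1' in Dromops, Euryella, and Glyptinus only — synapomorphy for {Dromops, Euryella, Glyptinus}.
Most parsimonious ingroup topology: (((Euryella,Glyptinus),Dromops),(Meroura,Euryodon)).
Glyptinus and Euryella form a cherry on this tree, so they are sister taxa.

Euryella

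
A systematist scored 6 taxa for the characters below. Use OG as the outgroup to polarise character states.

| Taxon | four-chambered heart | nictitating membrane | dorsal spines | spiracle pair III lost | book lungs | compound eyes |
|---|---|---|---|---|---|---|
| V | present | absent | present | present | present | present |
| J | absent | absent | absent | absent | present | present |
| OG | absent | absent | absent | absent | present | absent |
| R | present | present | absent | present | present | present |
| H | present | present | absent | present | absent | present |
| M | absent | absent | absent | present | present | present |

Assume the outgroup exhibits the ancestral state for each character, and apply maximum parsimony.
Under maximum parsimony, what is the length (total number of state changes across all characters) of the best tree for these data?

Character polarity is set by the outgroup: the derived state is whichever differs from the outgroup's state, so for book lungs the derived state is 'absent', and for the remaining characters it is 'present'.
four-chambered heart (derived state 'present') is shared by H, R, and V — a synapomorphy uniting that clade.
nictitating membrane (derived state 'present') is shared by H and R — a synapomorphy uniting that clade.
dorsal spines (derived state 'present') is unique to V (autapomorphy; uninformative for grouping).
spiracle pair III lost (derived state 'present') is shared by H, M, R, and V — a synapomorphy uniting that clade.
book lungs: derived state 'absent' in H only — an autapomorphy, so it tells us nothing about relationships among taxa.
All ingroup taxa share the derived state 'present' for compound eyes; it defines the ingroup but does not resolve relationships within it.
Most parsimonious ingroup topology: (J,(M,(V,(H,R)))).
Changes per character on this tree: four-chambered heart: 1; nictitating membrane: 1; dorsal spines: 1; spiracle pair III lost: 1; book lungs: 1; compound eyes: 1.
Total = 6.

6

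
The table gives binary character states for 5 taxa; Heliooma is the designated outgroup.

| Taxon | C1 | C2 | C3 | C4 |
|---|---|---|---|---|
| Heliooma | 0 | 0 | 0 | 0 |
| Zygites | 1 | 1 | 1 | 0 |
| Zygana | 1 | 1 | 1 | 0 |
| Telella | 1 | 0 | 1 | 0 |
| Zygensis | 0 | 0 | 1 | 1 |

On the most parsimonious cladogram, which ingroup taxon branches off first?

Zygensis

The outgroup has state '0' for every character, so '1' is the derived state throughout.
C1: derived state '1' in Telella, Zygana, and Zygites only — synapomorphy for {Telella, Zygana, Zygites}.
Only Zygana and Zygites show the derived state '1' for C2, supporting them as a clade.
All ingroup taxa share the derived state '1' for C3; it defines the ingroup but does not resolve relationships within it.
C4: derived state '1' in Zygensis only — an autapomorphy, so it tells us nothing about relationships among taxa.
Most parsimonious ingroup topology: (((Zygites,Zygana),Telella),Zygensis).
Zygensis is sister to the clade containing all other ingroup taxa, so it is the earliest-diverging (most basal) ingroup lineage.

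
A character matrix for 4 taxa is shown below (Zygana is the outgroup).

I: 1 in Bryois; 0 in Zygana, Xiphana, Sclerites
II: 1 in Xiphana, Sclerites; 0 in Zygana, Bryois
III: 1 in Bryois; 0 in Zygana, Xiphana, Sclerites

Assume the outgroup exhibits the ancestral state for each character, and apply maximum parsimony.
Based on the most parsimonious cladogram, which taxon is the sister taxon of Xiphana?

Sclerites

The outgroup has state '0' for every character, so '1' is the derived state throughout.
I (derived state '1') is unique to Bryois (autapomorphy; uninformative for grouping).
Only Sclerites and Xiphana show the derived state '1' for II, supporting them as a clade.
III: derived state '1' in Bryois only — an autapomorphy, so it tells us nothing about relationships among taxa.
Most parsimonious ingroup topology: ((Xiphana,Sclerites),Bryois).
Xiphana and Sclerites form a cherry on this tree, so they are sister taxa.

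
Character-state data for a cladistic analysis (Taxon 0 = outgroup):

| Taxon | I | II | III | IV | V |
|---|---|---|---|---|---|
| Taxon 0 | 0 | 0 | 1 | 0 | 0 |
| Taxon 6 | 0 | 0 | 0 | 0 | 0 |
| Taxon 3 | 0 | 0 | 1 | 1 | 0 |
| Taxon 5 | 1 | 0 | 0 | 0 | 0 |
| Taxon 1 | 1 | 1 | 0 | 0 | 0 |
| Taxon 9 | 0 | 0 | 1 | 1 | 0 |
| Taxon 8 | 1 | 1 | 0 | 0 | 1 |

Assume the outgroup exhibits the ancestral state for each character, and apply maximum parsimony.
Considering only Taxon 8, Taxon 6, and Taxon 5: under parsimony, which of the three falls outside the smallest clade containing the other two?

Taxon 6

Character polarity is set by the outgroup: the derived state is whichever differs from the outgroup's state, so for III the derived state is '0', and for the remaining characters it is '1'.
I: derived state '1' in Taxon 1, Taxon 5, and Taxon 8 only — synapomorphy for {Taxon 1, Taxon 5, Taxon 8}.
Only Taxon 1 and Taxon 8 show the derived state '1' for II, supporting them as a clade.
Only Taxon 1, Taxon 5, Taxon 6, and Taxon 8 show the derived state '0' for III, supporting them as a clade.
Only Taxon 3 and Taxon 9 show the derived state '1' for IV, supporting them as a clade.
V (derived state '1') is unique to Taxon 8 (autapomorphy; uninformative for grouping).
Most parsimonious ingroup topology: ((Taxon 6,(Taxon 5,(Taxon 1,Taxon 8))),(Taxon 3,Taxon 9)).
Taxon 8 and Taxon 5 share a more recent common ancestor with each other than either does with Taxon 6, so Taxon 6 is the least closely related of the three.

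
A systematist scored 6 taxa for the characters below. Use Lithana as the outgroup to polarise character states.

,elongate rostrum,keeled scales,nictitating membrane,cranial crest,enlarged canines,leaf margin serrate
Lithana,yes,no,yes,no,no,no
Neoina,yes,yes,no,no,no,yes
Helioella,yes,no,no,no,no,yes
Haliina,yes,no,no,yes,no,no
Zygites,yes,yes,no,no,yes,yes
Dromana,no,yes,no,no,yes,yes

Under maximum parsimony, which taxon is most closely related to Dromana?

Character polarity is set by the outgroup: the derived state is whichever differs from the outgroup's state, so for elongate rostrum, nictitating membrane the derived state is 'no', and for the remaining characters it is 'yes'.
elongate rostrum: derived state 'no' in Dromana only — an autapomorphy, so it tells us nothing about relationships among taxa.
Only Dromana, Neoina, and Zygites show the derived state 'yes' for keeled scales, supporting them as a clade.
nictitating membrane (derived state 'no') is shared by all ingroup taxa — unites the whole ingroup.
cranial crest (derived state 'yes') is unique to Haliina (autapomorphy; uninformative for grouping).
enlarged canines: derived state 'yes' in Dromana and Zygites only — synapomorphy for {Dromana, Zygites}.
Only Dromana, Helioella, Neoina, and Zygites show the derived state 'yes' for leaf margin serrate, supporting them as a clade.
Most parsimonious ingroup topology: (((Neoina,(Zygites,Dromana)),Helioella),Haliina).
Dromana and Zygites form a cherry on this tree, so they are sister taxa.

Zygites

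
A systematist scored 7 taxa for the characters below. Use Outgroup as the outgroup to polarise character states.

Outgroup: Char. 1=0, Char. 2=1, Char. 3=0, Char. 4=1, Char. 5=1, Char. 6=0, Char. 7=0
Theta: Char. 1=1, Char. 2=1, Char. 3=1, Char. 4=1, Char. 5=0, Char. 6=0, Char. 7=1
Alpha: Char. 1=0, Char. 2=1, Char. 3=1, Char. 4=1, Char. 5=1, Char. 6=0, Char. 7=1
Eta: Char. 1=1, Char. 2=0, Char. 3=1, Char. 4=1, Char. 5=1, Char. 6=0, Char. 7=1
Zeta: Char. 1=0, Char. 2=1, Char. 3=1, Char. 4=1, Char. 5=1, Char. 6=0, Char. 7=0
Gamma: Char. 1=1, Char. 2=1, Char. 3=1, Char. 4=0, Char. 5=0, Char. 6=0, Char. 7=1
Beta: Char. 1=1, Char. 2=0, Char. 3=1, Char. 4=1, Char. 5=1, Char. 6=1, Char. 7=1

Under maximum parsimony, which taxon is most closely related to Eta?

Character polarity is set by the outgroup: the derived state is whichever differs from the outgroup's state, so for Char. 2, Char. 4, Char. 5 the derived state is '0', and for the remaining characters it is '1'.
Only Beta, Eta, Gamma, and Theta show the derived state '1' for Char. 1, supporting them as a clade.
Only Beta and Eta show the derived state '0' for Char. 2, supporting them as a clade.
All ingroup taxa share the derived state '1' for Char. 3; it defines the ingroup but does not resolve relationships within it.
Char. 4: derived state '0' in Gamma only — an autapomorphy, so it tells us nothing about relationships among taxa.
Only Gamma and Theta show the derived state '0' for Char. 5, supporting them as a clade.
Char. 6: derived state '1' in Beta only — an autapomorphy, so it tells us nothing about relationships among taxa.
Only Alpha, Beta, Eta, Gamma, and Theta show the derived state '1' for Char. 7, supporting them as a clade.
Most parsimonious ingroup topology: ((((Theta,Gamma),(Eta,Beta)),Alpha),Zeta).
Eta and Beta form a cherry on this tree, so they are sister taxa.

Beta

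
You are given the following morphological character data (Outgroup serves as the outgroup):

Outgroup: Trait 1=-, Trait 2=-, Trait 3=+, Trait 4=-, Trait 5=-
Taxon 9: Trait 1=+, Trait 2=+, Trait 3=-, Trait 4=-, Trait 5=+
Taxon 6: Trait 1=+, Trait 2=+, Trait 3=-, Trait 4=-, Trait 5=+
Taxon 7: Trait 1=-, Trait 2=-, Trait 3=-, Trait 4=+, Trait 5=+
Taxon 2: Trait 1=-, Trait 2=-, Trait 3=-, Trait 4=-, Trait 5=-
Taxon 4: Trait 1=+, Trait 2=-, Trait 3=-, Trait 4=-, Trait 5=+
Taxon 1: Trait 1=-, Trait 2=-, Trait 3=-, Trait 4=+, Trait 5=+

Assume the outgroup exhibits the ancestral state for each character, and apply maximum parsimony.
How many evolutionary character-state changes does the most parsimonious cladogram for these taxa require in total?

5

Character polarity is set by the outgroup: the derived state is whichever differs from the outgroup's state, so for Trait 3 the derived state is '-', and for the remaining characters it is '+'.
Trait 1 (derived state '+') is shared by Taxon 4, Taxon 6, and Taxon 9 — a synapomorphy uniting that clade.
Trait 2 (derived state '+') is shared by Taxon 6 and Taxon 9 — a synapomorphy uniting that clade.
All ingroup taxa share the derived state '-' for Trait 3; it defines the ingroup but does not resolve relationships within it.
Trait 4: derived state '+' in Taxon 1 and Taxon 7 only — synapomorphy for {Taxon 1, Taxon 7}.
Only Taxon 1, Taxon 4, Taxon 6, Taxon 7, and Taxon 9 show the derived state '+' for Trait 5, supporting them as a clade.
Most parsimonious ingroup topology: ((((Taxon 9,Taxon 6),Taxon 4),(Taxon 7,Taxon 1)),Taxon 2).
Changes per character on this tree: Trait 1: 1; Trait 2: 1; Trait 3: 1; Trait 4: 1; Trait 5: 1.
Total = 5.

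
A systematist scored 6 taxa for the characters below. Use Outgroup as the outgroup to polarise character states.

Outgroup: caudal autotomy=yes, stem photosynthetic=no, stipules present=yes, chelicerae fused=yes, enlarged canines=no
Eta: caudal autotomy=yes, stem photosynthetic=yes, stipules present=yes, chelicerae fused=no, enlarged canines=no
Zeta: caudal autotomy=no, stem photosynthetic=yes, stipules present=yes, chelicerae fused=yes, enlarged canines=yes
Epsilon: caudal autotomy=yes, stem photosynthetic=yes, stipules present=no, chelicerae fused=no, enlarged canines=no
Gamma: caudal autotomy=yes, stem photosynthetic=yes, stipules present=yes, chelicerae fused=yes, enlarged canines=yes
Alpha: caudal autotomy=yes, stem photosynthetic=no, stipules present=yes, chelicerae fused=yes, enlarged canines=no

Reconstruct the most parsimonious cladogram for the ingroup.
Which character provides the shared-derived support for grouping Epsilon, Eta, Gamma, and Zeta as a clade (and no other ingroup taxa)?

Character polarity is set by the outgroup: the derived state is whichever differs from the outgroup's state, so for caudal autotomy, stipules present, chelicerae fused the derived state is 'no', and for the remaining characters it is 'yes'.
caudal autotomy (derived state 'no') is unique to Zeta (autapomorphy; uninformative for grouping).
stem photosynthetic: derived state 'yes' in Epsilon, Eta, Gamma, and Zeta only — synapomorphy for {Epsilon, Eta, Gamma, Zeta}.
stipules present: derived state 'no' in Epsilon only — an autapomorphy, so it tells us nothing about relationships among taxa.
chelicerae fused: derived state 'no' in Epsilon and Eta only — synapomorphy for {Epsilon, Eta}.
Only Gamma and Zeta show the derived state 'yes' for enlarged canines, supporting them as a clade.
Most parsimonious ingroup topology: (((Eta,Epsilon),(Zeta,Gamma)),Alpha).
The clade {Epsilon, Eta, Gamma, Zeta} is supported by stem photosynthetic: its derived state 'yes' occurs in exactly those taxa and in no other taxon (including the outgroup).

stem photosynthetic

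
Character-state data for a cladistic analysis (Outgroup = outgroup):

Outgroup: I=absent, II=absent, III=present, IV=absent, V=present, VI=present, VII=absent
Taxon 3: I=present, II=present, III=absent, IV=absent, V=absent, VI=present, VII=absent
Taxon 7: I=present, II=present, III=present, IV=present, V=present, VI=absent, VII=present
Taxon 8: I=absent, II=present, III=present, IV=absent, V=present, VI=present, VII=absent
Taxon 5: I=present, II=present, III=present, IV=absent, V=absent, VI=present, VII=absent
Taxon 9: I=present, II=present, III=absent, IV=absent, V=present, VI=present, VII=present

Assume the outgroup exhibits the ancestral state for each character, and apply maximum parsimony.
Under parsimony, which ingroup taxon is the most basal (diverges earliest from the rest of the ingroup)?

Taxon 8

Character polarity is set by the outgroup: the derived state is whichever differs from the outgroup's state, so for III, V, VI the derived state is 'absent', and for the remaining characters it is 'present'.
Only Taxon 3, Taxon 5, Taxon 7, and Taxon 9 show the derived state 'present' for I, supporting them as a clade.
II (derived state 'present') is shared by all ingroup taxa — unites the whole ingroup.
III groups Taxon 3 and Taxon 9, which is incompatible with the clades supported by the remaining characters; treating it as convergent (homoplasy) costs fewer steps than any alternative tree.
IV (derived state 'present') is unique to Taxon 7 (autapomorphy; uninformative for grouping).
V: derived state 'absent' in Taxon 3 and Taxon 5 only — synapomorphy for {Taxon 3, Taxon 5}.
VI (derived state 'absent') is unique to Taxon 7 (autapomorphy; uninformative for grouping).
Only Taxon 7 and Taxon 9 show the derived state 'present' for VII, supporting them as a clade.
Most parsimonious ingroup topology: (((Taxon 3,Taxon 5),(Taxon 7,Taxon 9)),Taxon 8).
Taxon 8 is sister to the clade containing all other ingroup taxa, so it is the earliest-diverging (most basal) ingroup lineage.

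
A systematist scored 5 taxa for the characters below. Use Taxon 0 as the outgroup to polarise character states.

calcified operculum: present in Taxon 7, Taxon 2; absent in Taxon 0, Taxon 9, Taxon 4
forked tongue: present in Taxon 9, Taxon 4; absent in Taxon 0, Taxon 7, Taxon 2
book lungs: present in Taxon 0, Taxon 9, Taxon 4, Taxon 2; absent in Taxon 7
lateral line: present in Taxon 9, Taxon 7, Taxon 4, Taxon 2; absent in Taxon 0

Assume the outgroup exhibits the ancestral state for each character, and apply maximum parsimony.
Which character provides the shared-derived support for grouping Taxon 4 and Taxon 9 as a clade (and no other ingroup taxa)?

forked tongue

Character polarity is set by the outgroup: the derived state is whichever differs from the outgroup's state, so for book lungs the derived state is 'absent', and for the remaining characters it is 'present'.
calcified operculum: derived state 'present' in Taxon 2 and Taxon 7 only — synapomorphy for {Taxon 2, Taxon 7}.
Only Taxon 4 and Taxon 9 show the derived state 'present' for forked tongue, supporting them as a clade.
book lungs: derived state 'absent' in Taxon 7 only — an autapomorphy, so it tells us nothing about relationships among taxa.
All ingroup taxa share the derived state 'present' for lateral line; it defines the ingroup but does not resolve relationships within it.
Most parsimonious ingroup topology: ((Taxon 9,Taxon 4),(Taxon 7,Taxon 2)).
The clade {Taxon 4, Taxon 9} is supported by forked tongue: its derived state 'present' occurs in exactly those taxa and in no other taxon (including the outgroup).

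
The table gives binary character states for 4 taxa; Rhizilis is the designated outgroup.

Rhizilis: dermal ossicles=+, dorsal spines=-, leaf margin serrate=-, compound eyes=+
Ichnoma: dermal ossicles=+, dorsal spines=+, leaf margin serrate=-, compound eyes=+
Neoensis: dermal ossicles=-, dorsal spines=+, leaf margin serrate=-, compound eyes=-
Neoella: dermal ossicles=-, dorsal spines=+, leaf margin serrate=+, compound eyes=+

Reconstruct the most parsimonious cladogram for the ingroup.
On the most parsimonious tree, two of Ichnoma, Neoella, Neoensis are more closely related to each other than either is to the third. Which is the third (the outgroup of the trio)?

Ichnoma

Character polarity is set by the outgroup: the derived state is whichever differs from the outgroup's state, so for dermal ossicles, compound eyes the derived state is '-', and for the remaining characters it is '+'.
dermal ossicles: derived state '-' in Neoella and Neoensis only — synapomorphy for {Neoella, Neoensis}.
dorsal spines (derived state '+') is shared by all ingroup taxa — unites the whole ingroup.
leaf margin serrate (derived state '+') is unique to Neoella (autapomorphy; uninformative for grouping).
compound eyes: derived state '-' in Neoensis only — an autapomorphy, so it tells us nothing about relationships among taxa.
Most parsimonious ingroup topology: (Ichnoma,(Neoensis,Neoella)).
Neoella and Neoensis share a more recent common ancestor with each other than either does with Ichnoma, so Ichnoma is the least closely related of the three.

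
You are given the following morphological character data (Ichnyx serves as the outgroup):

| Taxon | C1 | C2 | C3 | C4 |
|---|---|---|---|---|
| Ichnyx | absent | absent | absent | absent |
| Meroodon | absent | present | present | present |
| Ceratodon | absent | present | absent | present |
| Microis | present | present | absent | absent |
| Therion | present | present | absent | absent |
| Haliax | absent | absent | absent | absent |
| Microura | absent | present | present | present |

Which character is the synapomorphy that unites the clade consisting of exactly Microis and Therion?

The outgroup has state 'absent' for every character, so 'present' is the derived state throughout.
C1 (derived state 'present') is shared by Microis and Therion — a synapomorphy uniting that clade.
C2: derived state 'present' in Ceratodon, Meroodon, Microis, Microura, and Therion only — synapomorphy for {Ceratodon, Meroodon, Microis, Microura, Therion}.
Only Meroodon and Microura show the derived state 'present' for C3, supporting them as a clade.
C4: derived state 'present' in Ceratodon, Meroodon, and Microura only — synapomorphy for {Ceratodon, Meroodon, Microura}.
Most parsimonious ingroup topology: ((((Meroodon,Microura),Ceratodon),(Microis,Therion)),Haliax).
The clade {Microis, Therion} is supported by C1: its derived state 'present' occurs in exactly those taxa and in no other taxon (including the outgroup).

C1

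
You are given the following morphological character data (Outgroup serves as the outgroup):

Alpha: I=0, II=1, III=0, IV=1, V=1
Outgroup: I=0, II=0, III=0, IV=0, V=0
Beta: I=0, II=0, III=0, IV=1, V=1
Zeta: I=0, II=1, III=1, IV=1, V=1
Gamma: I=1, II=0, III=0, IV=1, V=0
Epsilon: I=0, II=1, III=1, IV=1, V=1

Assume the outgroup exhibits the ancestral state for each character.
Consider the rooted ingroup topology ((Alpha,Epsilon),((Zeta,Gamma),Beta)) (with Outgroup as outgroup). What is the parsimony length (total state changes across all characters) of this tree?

8

Map each character onto ((Alpha,Epsilon),((Zeta,Gamma),Beta)) (rooted by Outgroup) and count the minimum state changes it requires (Fitch parsimony):
I: 1; II: 2; III: 2; IV: 1; V: 2.
Total tree length = 8.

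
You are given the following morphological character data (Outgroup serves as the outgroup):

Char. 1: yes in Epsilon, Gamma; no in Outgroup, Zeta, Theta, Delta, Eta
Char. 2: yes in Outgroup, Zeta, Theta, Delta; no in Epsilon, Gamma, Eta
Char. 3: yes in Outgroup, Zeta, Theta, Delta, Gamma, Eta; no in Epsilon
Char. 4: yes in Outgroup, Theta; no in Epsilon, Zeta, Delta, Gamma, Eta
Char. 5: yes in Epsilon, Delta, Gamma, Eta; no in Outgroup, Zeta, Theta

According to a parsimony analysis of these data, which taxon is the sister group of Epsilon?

Character polarity is set by the outgroup: the derived state is whichever differs from the outgroup's state, so for Char. 2, Char. 3, Char. 4 the derived state is 'no', and for the remaining characters it is 'yes'.
Char. 1: derived state 'yes' in Epsilon and Gamma only — synapomorphy for {Epsilon, Gamma}.
Only Epsilon, Eta, and Gamma show the derived state 'no' for Char. 2, supporting them as a clade.
Char. 3 (derived state 'no') is unique to Epsilon (autapomorphy; uninformative for grouping).
Only Delta, Epsilon, Eta, Gamma, and Zeta show the derived state 'no' for Char. 4, supporting them as a clade.
Char. 5 (derived state 'yes') is shared by Delta, Epsilon, Eta, and Gamma — a synapomorphy uniting that clade.
Most parsimonious ingroup topology: (((((Epsilon,Gamma),Eta),Delta),Zeta),Theta).
Epsilon and Gamma form a cherry on this tree, so they are sister taxa.

Gamma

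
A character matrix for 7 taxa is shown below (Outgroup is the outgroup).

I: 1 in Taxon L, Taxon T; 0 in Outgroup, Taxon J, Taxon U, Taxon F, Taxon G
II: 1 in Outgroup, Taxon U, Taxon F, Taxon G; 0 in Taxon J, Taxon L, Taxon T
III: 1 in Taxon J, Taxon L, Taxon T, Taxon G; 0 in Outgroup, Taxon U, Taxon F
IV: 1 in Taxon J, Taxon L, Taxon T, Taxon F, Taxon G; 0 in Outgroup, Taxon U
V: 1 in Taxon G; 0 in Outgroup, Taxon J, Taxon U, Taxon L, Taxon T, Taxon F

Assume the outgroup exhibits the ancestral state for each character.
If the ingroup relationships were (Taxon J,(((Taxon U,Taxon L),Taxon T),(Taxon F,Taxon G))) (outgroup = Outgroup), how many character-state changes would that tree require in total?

11

Map each character onto (Taxon J,(((Taxon U,Taxon L),Taxon T),(Taxon F,Taxon G))) (rooted by Outgroup) and count the minimum state changes it requires (Fitch parsimony):
I: 2; II: 3; III: 3; IV: 2; V: 1.
Total tree length = 11.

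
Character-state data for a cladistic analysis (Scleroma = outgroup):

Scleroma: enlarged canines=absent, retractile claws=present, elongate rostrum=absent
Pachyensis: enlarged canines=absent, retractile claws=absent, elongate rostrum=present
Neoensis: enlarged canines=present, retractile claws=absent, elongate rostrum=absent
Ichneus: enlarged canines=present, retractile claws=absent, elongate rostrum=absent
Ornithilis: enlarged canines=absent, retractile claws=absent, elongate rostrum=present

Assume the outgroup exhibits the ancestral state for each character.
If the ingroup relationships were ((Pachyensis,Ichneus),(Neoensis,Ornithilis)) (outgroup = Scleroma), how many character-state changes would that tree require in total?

5

Map each character onto ((Pachyensis,Ichneus),(Neoensis,Ornithilis)) (rooted by Scleroma) and count the minimum state changes it requires (Fitch parsimony):
enlarged canines: 2; retractile claws: 1; elongate rostrum: 2.
Total tree length = 5.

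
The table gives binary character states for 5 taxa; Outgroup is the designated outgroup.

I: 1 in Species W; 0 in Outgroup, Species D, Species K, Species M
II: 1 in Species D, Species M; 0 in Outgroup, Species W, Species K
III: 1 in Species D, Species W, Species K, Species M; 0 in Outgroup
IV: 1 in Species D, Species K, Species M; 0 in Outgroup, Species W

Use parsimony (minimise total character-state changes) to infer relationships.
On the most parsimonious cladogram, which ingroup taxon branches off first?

Species W

The outgroup has state '0' for every character, so '1' is the derived state throughout.
I (derived state '1') is unique to Species W (autapomorphy; uninformative for grouping).
Only Species D and Species M show the derived state '1' for II, supporting them as a clade.
III (derived state '1') is shared by all ingroup taxa — unites the whole ingroup.
IV (derived state '1') is shared by Species D, Species K, and Species M — a synapomorphy uniting that clade.
Most parsimonious ingroup topology: (((Species D,Species M),Species K),Species W).
Species W is sister to the clade containing all other ingroup taxa, so it is the earliest-diverging (most basal) ingroup lineage.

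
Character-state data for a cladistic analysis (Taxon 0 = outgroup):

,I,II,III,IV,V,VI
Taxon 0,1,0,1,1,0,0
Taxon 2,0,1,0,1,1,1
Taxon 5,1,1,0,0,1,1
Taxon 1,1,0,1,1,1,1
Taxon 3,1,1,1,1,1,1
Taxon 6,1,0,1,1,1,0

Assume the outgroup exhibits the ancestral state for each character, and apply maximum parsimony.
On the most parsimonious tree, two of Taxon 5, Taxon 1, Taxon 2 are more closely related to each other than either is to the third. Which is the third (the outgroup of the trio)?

Character polarity is set by the outgroup: the derived state is whichever differs from the outgroup's state, so for I, III, IV the derived state is '0', and for the remaining characters it is '1'.
I (derived state '0') is unique to Taxon 2 (autapomorphy; uninformative for grouping).
Only Taxon 2, Taxon 3, and Taxon 5 show the derived state '1' for II, supporting them as a clade.
III (derived state '0') is shared by Taxon 2 and Taxon 5 — a synapomorphy uniting that clade.
IV (derived state '0') is unique to Taxon 5 (autapomorphy; uninformative for grouping).
V (derived state '1') is shared by all ingroup taxa — unites the whole ingroup.
VI: derived state '1' in Taxon 1, Taxon 2, Taxon 3, and Taxon 5 only — synapomorphy for {Taxon 1, Taxon 2, Taxon 3, Taxon 5}.
Most parsimonious ingroup topology: ((((Taxon 2,Taxon 5),Taxon 3),Taxon 1),Taxon 6).
Taxon 5 and Taxon 2 share a more recent common ancestor with each other than either does with Taxon 1, so Taxon 1 is the least closely related of the three.

Taxon 1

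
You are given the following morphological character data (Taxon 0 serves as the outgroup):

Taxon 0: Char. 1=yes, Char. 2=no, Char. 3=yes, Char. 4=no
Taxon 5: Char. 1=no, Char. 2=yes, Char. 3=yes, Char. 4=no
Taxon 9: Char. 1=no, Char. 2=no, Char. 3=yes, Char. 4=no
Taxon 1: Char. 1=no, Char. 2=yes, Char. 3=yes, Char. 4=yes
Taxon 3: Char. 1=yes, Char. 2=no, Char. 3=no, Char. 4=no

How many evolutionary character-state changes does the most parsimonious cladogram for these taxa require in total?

4

Character polarity is set by the outgroup: the derived state is whichever differs from the outgroup's state, so for Char. 1, Char. 3 the derived state is 'no', and for the remaining characters it is 'yes'.
Char. 1: derived state 'no' in Taxon 1, Taxon 5, and Taxon 9 only — synapomorphy for {Taxon 1, Taxon 5, Taxon 9}.
Char. 2 (derived state 'yes') is shared by Taxon 1 and Taxon 5 — a synapomorphy uniting that clade.
Char. 3 (derived state 'no') is unique to Taxon 3 (autapomorphy; uninformative for grouping).
Char. 4: derived state 'yes' in Taxon 1 only — an autapomorphy, so it tells us nothing about relationships among taxa.
Most parsimonious ingroup topology: (((Taxon 5,Taxon 1),Taxon 9),Taxon 3).
Changes per character on this tree: Char. 1: 1; Char. 2: 1; Char. 3: 1; Char. 4: 1.
Total = 4.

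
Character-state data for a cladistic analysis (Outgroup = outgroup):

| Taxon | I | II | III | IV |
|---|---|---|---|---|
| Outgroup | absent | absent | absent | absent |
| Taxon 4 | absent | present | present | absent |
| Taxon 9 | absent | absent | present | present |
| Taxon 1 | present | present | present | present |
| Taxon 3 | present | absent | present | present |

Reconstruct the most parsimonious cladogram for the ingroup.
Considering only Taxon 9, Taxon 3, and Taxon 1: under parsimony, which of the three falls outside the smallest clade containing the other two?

Taxon 9

The outgroup has state 'absent' for every character, so 'present' is the derived state throughout.
I (derived state 'present') is shared by Taxon 1 and Taxon 3 — a synapomorphy uniting that clade.
II (state 'present') occurs in Taxon 1 and Taxon 4 but conflicts with the nesting implied by the other characters — most parsimoniously interpreted as homoplasy.
All ingroup taxa share the derived state 'present' for III; it defines the ingroup but does not resolve relationships within it.
IV (derived state 'present') is shared by Taxon 1, Taxon 3, and Taxon 9 — a synapomorphy uniting that clade.
Most parsimonious ingroup topology: (Taxon 4,(Taxon 9,(Taxon 1,Taxon 3))).
Taxon 3 and Taxon 1 share a more recent common ancestor with each other than either does with Taxon 9, so Taxon 9 is the least closely related of the three.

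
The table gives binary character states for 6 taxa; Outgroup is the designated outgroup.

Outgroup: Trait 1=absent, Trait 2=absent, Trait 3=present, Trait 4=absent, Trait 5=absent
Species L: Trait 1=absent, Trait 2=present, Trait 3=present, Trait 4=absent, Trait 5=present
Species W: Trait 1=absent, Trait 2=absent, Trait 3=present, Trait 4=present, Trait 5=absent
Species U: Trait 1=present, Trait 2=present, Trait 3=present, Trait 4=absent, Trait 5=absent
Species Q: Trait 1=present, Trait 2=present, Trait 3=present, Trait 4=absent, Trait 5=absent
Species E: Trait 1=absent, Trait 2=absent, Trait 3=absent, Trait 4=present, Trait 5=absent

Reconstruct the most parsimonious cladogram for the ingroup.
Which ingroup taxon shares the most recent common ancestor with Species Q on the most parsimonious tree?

Character polarity is set by the outgroup: the derived state is whichever differs from the outgroup's state, so for Trait 3 the derived state is 'absent', and for the remaining characters it is 'present'.
Trait 1 (derived state 'present') is shared by Species Q and Species U — a synapomorphy uniting that clade.
Only Species L, Species Q, and Species U show the derived state 'present' for Trait 2, supporting them as a clade.
Trait 3: derived state 'absent' in Species E only — an autapomorphy, so it tells us nothing about relationships among taxa.
Only Species E and Species W show the derived state 'present' for Trait 4, supporting them as a clade.
Trait 5: derived state 'present' in Species L only — an autapomorphy, so it tells us nothing about relationships among taxa.
Most parsimonious ingroup topology: (((Species Q,Species U),Species L),(Species E,Species W)).
Species Q and Species U form a cherry on this tree, so they are sister taxa.

Species U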